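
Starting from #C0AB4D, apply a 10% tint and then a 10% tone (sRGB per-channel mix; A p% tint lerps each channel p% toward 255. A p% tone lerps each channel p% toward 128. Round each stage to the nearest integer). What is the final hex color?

#C0AB4D is rgb(192, 171, 77).
Lerp each channel 10% toward 255:
  R: 192 + 6.3 = 198.3 → 198
  G: 171 + 0.1×(255−171) = 171 + 8.4 = 179.4 → 179
  B: 77 + 17.8 = 94.8 → 95
After the tint: rgb(198, 179, 95) = #C6B35F.
Per channel, c → c + 0.1(128 − c):
  R: 198 + 0.1×(128−198) = 198 − 7 = 191 → 191
  G: 179 − 5.1 = 173.9 → 174
  B: 95 + 0.1×(128−95) = 95 + 3.3 = 98.3 → 98
rgb(191, 174, 98) = #BFAE62.

#BFAE62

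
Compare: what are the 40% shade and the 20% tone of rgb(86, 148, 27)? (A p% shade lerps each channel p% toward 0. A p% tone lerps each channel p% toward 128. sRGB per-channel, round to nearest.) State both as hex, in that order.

40% shade:
  R: 86 + 0.4×(0−86) = 86 − 34.4 = 51.6 → 52
  G: 148 + 0.4×(0−148) = 148 − 59.2 = 88.8 → 89
  B: 27 + 0.4×(0−27) = 27 − 10.8 = 16.2 → 16
  → #345910
20% tone:
  R: 86 + 8.4 = 94.4 → 94
  G: 148 − 4 = 144 → 144
  B: 27 + 0.2×(128−27) = 27 + 20.2 = 47.2 → 47
  → #5E902F

#345910, #5E902F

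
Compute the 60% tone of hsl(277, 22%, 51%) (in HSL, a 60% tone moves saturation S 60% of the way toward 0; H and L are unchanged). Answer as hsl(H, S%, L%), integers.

S moves 60% from 22 toward 0: 22 − 13.2 = 8.8 → 9.
H and L are unchanged.

hsl(277, 9%, 51%)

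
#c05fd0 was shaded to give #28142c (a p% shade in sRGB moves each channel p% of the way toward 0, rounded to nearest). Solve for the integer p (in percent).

#c05fd0 is rgb(192, 95, 208); #28142c is rgb(40, 20, 44).
On the B channel (widest range): 44 ≈ 208 + (p/100)(0 − 208), so p ≈ 100×(44 − 208)/(0 − 208) = -16400/-208 = 78.85.
p = 79 reproduces all three channels after rounding.

79%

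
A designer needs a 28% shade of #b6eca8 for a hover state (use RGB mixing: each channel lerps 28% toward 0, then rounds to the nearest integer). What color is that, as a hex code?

#b6eca8 is rgb(182, 236, 168).
Lerp each channel 28% toward 0:
  R: 182 + 0.28×(0−182) = 182 − 50.96 = 131.04 → 131
  G: 236 + 0.28×(0−236) = 236 − 66.08 = 169.92 → 170
  B: 168 + 0.28×(0−168) = 168 − 47.04 = 120.96 → 121
rgb(131, 170, 121) = #83aa79.

#83aa79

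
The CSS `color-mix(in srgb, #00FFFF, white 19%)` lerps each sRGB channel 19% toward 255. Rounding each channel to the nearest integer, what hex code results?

#30FFFF

#00FFFF is rgb(0, 255, 255).
Lerp each channel 19% toward 255:
  R: 0 + 0.19×(255−0) = 0 + 48.45 = 48.45 → 48
  G: 255 + 0.19×(255−255) = 255 + 0 = 255 → 255
  B: 255 + 0 = 255 → 255
rgb(48, 255, 255) = #30FFFF.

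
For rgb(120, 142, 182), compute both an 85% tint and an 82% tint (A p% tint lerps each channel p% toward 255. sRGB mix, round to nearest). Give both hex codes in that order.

#ebeef4, #e7ebf2

85% tint:
  R: 120 + 0.85×(255−120) = 120 + 114.75 = 234.75 → 235
  G: 142 + 96.05 = 238.05 → 238
  B: 182 + 0.85×(255−182) = 182 + 62.05 = 244.05 → 244
  → #ebeef4
82% tint:
  R: 120 + 110.7 = 230.7 → 231
  G: 142 + 0.82×(255−142) = 142 + 92.66 = 234.66 → 235
  B: 182 + 0.82×(255−182) = 182 + 59.86 = 241.86 → 242
  → #e7ebf2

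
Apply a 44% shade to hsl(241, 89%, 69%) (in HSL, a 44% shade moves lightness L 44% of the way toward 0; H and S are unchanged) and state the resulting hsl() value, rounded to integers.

L moves 44% from 69 toward 0: 69 − 30.36 = 38.64 → 39.
H and S are unchanged.

hsl(241, 89%, 39%)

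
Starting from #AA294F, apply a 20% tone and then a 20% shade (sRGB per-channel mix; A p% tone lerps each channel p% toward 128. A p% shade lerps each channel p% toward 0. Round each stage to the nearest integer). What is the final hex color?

#822E47

#AA294F is rgb(170, 41, 79).
Lerp each channel 20% toward 128:
  R: 170 + 0.2×(128−170) = 170 − 8.4 = 161.6 → 162
  G: 41 + 17.4 = 58.4 → 58
  B: 79 + 0.2×(128−79) = 79 + 9.8 = 88.8 → 89
After the tone: rgb(162, 58, 89) = #A23A59.
Lerp each channel 20% toward 0:
  R: 162 − 32.4 = 129.6 → 130
  G: 58 + 0.2×(0−58) = 58 − 11.6 = 46.4 → 46
  B: 89 − 17.8 = 71.2 → 71
rgb(130, 46, 71) = #822E47.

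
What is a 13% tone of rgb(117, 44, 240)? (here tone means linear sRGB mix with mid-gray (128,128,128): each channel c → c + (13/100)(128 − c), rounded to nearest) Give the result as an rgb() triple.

rgb(118, 55, 225)

Per channel, c → c + 0.13(128 − c):
  R: 117 + 1.43 = 118.43 → 118
  G: 44 + 10.92 = 54.92 → 55
  B: 240 + 0.13×(128−240) = 240 − 14.56 = 225.44 → 225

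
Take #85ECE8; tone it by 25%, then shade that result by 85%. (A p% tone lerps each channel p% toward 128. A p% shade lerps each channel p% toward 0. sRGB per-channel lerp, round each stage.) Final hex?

#141F1F

#85ECE8 is rgb(133, 236, 232).
A 25% tone moves each channel 25% toward 128:
  R: 133 + 0.25×(128−133) = 133 − 1.25 = 131.75 → 132
  G: 236 + 0.25×(128−236) = 236 − 27 = 209 → 209
  B: 232 + 0.25×(128−232) = 232 − 26 = 206 → 206
After the tone: rgb(132, 209, 206) = #84D1CE.
Lerp each channel 85% toward 0:
  R: 132 + 0.85×(0−132) = 132 − 112.2 = 19.8 → 20
  G: 209 + 0.85×(0−209) = 209 − 177.65 = 31.35 → 31
  B: 206 + 0.85×(0−206) = 206 − 175.1 = 30.9 → 31
rgb(20, 31, 31) = #141F1F.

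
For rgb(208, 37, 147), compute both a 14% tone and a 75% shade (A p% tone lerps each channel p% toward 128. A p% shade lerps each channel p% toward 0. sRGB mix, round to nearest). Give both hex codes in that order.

14% tone:
  R: 208 − 11.2 = 196.8 → 197
  G: 37 + 12.74 = 49.74 → 50
  B: 147 + 0.14×(128−147) = 147 − 2.66 = 144.34 → 144
  → #C53290
75% shade:
  R: 208 + 0.75×(0−208) = 208 − 156 = 52 → 52
  G: 37 − 27.75 = 9.25 → 9
  B: 147 + 0.75×(0−147) = 147 − 110.25 = 36.75 → 37
  → #340925

#C53290, #340925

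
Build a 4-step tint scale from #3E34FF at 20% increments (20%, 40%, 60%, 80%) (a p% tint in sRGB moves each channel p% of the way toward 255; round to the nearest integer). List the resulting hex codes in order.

#655DFF, #8B85FF, #B2AEFF, #D8D6FF

#3E34FF is rgb(62, 52, 255).
20%: (62 + 38.6 = 100.6→101, 52 + 40.6 = 92.6→93, 255→255) → #655DFF
40%: (62 + 77.2 = 139.2→139, 52 + 81.2 = 133.2→133, 255→255) → #8B85FF
60%: (62 + 115.8 = 177.8→178, 52 + 121.8 = 173.8→174, 255→255) → #B2AEFF
80%: (62 + 154.4 = 216.4→216, 52 + 162.4 = 214.4→214, 255→255) → #D8D6FF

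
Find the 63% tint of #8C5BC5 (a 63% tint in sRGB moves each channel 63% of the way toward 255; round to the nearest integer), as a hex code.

#D4C2EA

#8C5BC5 is rgb(140, 91, 197).
Per channel, c → c + 0.63(255 − c):
  R: 140 + 0.63×(255−140) = 140 + 72.45 = 212.45 → 212
  G: 91 + 103.32 = 194.32 → 194
  B: 197 + 0.63×(255−197) = 197 + 36.54 = 233.54 → 234
rgb(212, 194, 234) = #D4C2EA.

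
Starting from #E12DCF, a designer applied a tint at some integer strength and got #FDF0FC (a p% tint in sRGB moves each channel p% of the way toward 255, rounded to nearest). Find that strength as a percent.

93%

#E12DCF is rgb(225, 45, 207); #FDF0FC is rgb(253, 240, 252).
On the G channel (widest range): 240 ≈ 45 + (p/100)(255 − 45), so p ≈ 100×(240 − 45)/(255 − 45) = 19500/210 = 92.86.
p = 93 reproduces all three channels after rounding.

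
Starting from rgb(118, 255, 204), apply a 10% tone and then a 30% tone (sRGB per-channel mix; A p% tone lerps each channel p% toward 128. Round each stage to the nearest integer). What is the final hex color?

A 10% tone moves each channel 10% toward 128:
  R: 118 + 0.1×(128−118) = 118 + 1 = 119 → 119
  G: 255 − 12.7 = 242.3 → 242
  B: 204 − 7.6 = 196.4 → 196
After the tone: rgb(119, 242, 196) = #77F2C4.
Per channel, c → c + 0.3(128 − c):
  R: 119 + 0.3×(128−119) = 119 + 2.7 = 121.7 → 122
  G: 242 − 34.2 = 207.8 → 208
  B: 196 − 20.4 = 175.6 → 176
rgb(122, 208, 176) = #7AD0B0.

#7AD0B0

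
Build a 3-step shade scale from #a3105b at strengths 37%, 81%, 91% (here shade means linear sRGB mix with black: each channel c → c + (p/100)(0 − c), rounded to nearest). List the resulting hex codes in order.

#a3105b is rgb(163, 16, 91).
37%: (163 − 60.31 = 102.69→103, 16 − 5.92 = 10.08→10, 91 − 33.67 = 57.33→57) → #670a39
81%: (163 − 132.03 = 30.97→31, 16 − 12.96 = 3.04→3, 91 − 73.71 = 17.29→17) → #1f0311
91%: (163 − 148.33 = 14.67→15, 16 − 14.56 = 1.44→1, 91 − 82.81 = 8.19→8) → #0f0108

#670a39, #1f0311, #0f0108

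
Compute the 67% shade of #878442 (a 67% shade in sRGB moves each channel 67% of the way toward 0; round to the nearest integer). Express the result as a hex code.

#2D2C16

#878442 is rgb(135, 132, 66).
Lerp each channel 67% toward 0:
  R: 135 + 0.67×(0−135) = 135 − 90.45 = 44.55 → 45
  G: 132 + 0.67×(0−132) = 132 − 88.44 = 43.56 → 44
  B: 66 + 0.67×(0−66) = 66 − 44.22 = 21.78 → 22
rgb(45, 44, 22) = #2D2C16.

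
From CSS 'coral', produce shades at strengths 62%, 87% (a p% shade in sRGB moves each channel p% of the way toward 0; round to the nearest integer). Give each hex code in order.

CSS coral is rgb(255, 127, 80).
62%: (255 − 158.1 = 96.9→97, 127 − 78.74 = 48.26→48, 80 − 49.6 = 30.4→30) → #61301E
87%: (255 − 221.85 = 33.15→33, 127 − 110.49 = 16.51→17, 80 − 69.6 = 10.4→10) → #21110A

#61301E, #21110A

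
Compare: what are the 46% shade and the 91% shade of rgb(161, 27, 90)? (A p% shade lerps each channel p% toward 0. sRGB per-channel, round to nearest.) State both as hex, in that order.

#570F31, #0E0208

46% shade:
  R: 161 − 74.06 = 86.94 → 87
  G: 27 + 0.46×(0−27) = 27 − 12.42 = 14.58 → 15
  B: 90 − 41.4 = 48.6 → 49
  → #570F31
91% shade:
  R: 161 + 0.91×(0−161) = 161 − 146.51 = 14.49 → 14
  G: 27 − 24.57 = 2.43 → 2
  B: 90 + 0.91×(0−90) = 90 − 81.9 = 8.1 → 8
  → #0E0208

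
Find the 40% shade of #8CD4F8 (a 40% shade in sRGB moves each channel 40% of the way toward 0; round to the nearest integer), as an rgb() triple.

rgb(84, 127, 149)

#8CD4F8 is rgb(140, 212, 248).
Per channel, c → c + 0.4(0 − c):
  R: 140 − 56 = 84 → 84
  G: 212 − 84.8 = 127.2 → 127
  B: 248 + 0.4×(0−248) = 248 − 99.2 = 148.8 → 149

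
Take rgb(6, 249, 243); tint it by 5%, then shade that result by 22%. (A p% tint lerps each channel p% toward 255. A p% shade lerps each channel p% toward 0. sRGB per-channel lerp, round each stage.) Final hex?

#0EC2BE

Lerp each channel 5% toward 255:
  R: 6 + 12.45 = 18.45 → 18
  G: 249 + 0.05×(255−249) = 249 + 0.3 = 249.3 → 249
  B: 243 + 0.05×(255−243) = 243 + 0.6 = 243.6 → 244
After the tint: rgb(18, 249, 244) = #12F9F4.
A 22% shade moves each channel 22% toward 0:
  R: 18 + 0.22×(0−18) = 18 − 3.96 = 14.04 → 14
  G: 249 − 54.78 = 194.22 → 194
  B: 244 + 0.22×(0−244) = 244 − 53.68 = 190.32 → 190
rgb(14, 194, 190) = #0EC2BE.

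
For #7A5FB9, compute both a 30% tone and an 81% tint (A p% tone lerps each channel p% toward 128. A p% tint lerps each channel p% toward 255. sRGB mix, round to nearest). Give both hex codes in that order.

#7A5FB9 is rgb(122, 95, 185).
30% tone:
  R: 122 + 1.8 = 123.8 → 124
  G: 95 + 9.9 = 104.9 → 105
  B: 185 − 17.1 = 167.9 → 168
  → #7C69A8
81% tint:
  R: 122 + 107.73 = 229.73 → 230
  G: 95 + 129.6 = 224.6 → 225
  B: 185 + 0.81×(255−185) = 185 + 56.7 = 241.7 → 242
  → #E6E1F2

#7C69A8, #E6E1F2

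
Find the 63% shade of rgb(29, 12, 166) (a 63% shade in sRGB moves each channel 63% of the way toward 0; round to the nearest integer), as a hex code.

#0b043d

Per channel, c → c + 0.63(0 − c):
  R: 29 + 0.63×(0−29) = 29 − 18.27 = 10.73 → 11
  G: 12 − 7.56 = 4.44 → 4
  B: 166 − 104.58 = 61.42 → 61
rgb(11, 4, 61) = #0b043d.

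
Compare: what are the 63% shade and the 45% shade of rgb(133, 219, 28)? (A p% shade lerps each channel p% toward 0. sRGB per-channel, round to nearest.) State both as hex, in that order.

#31510a, #49780f

63% shade:
  R: 133 − 83.79 = 49.21 → 49
  G: 219 − 137.97 = 81.03 → 81
  B: 28 + 0.63×(0−28) = 28 − 17.64 = 10.36 → 10
  → #31510a
45% shade:
  R: 133 + 0.45×(0−133) = 133 − 59.85 = 73.15 → 73
  G: 219 − 98.55 = 120.45 → 120
  B: 28 + 0.45×(0−28) = 28 − 12.6 = 15.4 → 15
  → #49780f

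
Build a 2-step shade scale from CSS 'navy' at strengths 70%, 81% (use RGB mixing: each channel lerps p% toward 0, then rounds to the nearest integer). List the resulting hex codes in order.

#000026, #000018

CSS navy is rgb(0, 0, 128).
70%: (0→0, 0→0, 128 − 89.6 = 38.4→38) → #000026
81%: (0→0, 0→0, 128 − 103.68 = 24.32→24) → #000018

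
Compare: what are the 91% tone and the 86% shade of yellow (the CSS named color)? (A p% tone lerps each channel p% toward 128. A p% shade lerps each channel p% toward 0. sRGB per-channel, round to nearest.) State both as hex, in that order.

#8b8b74, #242400

CSS yellow is rgb(255, 255, 0).
91% tone:
  R: 255 − 115.57 = 139.43 → 139
  G: 255 + 0.91×(128−255) = 255 − 115.57 = 139.43 → 139
  B: 0 + 0.91×(128−0) = 0 + 116.48 = 116.48 → 116
  → #8b8b74
86% shade:
  R: 255 + 0.86×(0−255) = 255 − 219.3 = 35.7 → 36
  G: 255 + 0.86×(0−255) = 255 − 219.3 = 35.7 → 36
  B: 0 + 0 = 0 → 0
  → #242400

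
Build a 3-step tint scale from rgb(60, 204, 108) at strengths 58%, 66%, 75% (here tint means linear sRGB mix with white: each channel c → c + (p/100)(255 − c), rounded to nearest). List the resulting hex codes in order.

58%: (60 + 113.1 = 173.1→173, 204 + 29.58 = 233.58→234, 108 + 85.26 = 193.26→193) → #adeac1
66%: (60 + 128.7 = 188.7→189, 204 + 33.66 = 237.66→238, 108 + 97.02 = 205.02→205) → #bdeecd
75%: (60 + 146.25 = 206.25→206, 204 + 38.25 = 242.25→242, 108 + 110.25 = 218.25→218) → #cef2da

#adeac1, #bdeecd, #cef2da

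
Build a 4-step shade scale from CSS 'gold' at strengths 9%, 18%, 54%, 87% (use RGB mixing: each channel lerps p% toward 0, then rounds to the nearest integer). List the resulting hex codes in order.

#E8C400, #D1B000, #756300, #211C00

CSS gold is rgb(255, 215, 0).
9%: (255 − 22.95 = 232.05→232, 215 − 19.35 = 195.65→196, 0→0) → #E8C400
18%: (255 − 45.9 = 209.1→209, 215 − 38.7 = 176.3→176, 0→0) → #D1B000
54%: (255 − 137.7 = 117.3→117, 215 − 116.1 = 98.9→99, 0→0) → #756300
87%: (255 − 221.85 = 33.15→33, 215 − 187.05 = 27.95→28, 0→0) → #211C00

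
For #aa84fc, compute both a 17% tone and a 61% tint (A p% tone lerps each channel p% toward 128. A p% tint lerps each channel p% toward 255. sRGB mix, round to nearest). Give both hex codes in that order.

#a383e7, #decffe

#aa84fc is rgb(170, 132, 252).
17% tone:
  R: 170 + 0.17×(128−170) = 170 − 7.14 = 162.86 → 163
  G: 132 − 0.68 = 131.32 → 131
  B: 252 + 0.17×(128−252) = 252 − 21.08 = 230.92 → 231
  → #a383e7
61% tint:
  R: 170 + 51.85 = 221.85 → 222
  G: 132 + 0.61×(255−132) = 132 + 75.03 = 207.03 → 207
  B: 252 + 0.61×(255−252) = 252 + 1.83 = 253.83 → 254
  → #decffe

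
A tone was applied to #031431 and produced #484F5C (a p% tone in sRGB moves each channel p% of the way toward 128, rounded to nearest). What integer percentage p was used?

55%

#031431 is rgb(3, 20, 49); #484F5C is rgb(72, 79, 92).
On the R channel (widest range): 72 ≈ 3 + (p/100)(128 − 3), so p ≈ 100×(72 − 3)/(128 − 3) = 6900/125 = 55.20.
p = 55 reproduces all three channels after rounding.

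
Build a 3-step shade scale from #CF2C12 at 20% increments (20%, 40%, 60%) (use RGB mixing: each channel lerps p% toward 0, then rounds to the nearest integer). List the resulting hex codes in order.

#CF2C12 is rgb(207, 44, 18).
20%: (207 − 41.4 = 165.6→166, 44 − 8.8 = 35.2→35, 18 − 3.6 = 14.4→14) → #A6230E
40%: (207 − 82.8 = 124.2→124, 44 − 17.6 = 26.4→26, 18 − 7.2 = 10.8→11) → #7C1A0B
60%: (207 − 124.2 = 82.8→83, 44 − 26.4 = 17.6→18, 18 − 10.8 = 7.2→7) → #531207

#A6230E, #7C1A0B, #531207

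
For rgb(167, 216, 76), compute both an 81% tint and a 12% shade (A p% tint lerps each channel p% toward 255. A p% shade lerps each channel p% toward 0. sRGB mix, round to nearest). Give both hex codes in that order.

81% tint:
  R: 167 + 0.81×(255−167) = 167 + 71.28 = 238.28 → 238
  G: 216 + 31.59 = 247.59 → 248
  B: 76 + 0.81×(255−76) = 76 + 144.99 = 220.99 → 221
  → #EEF8DD
12% shade:
  R: 167 − 20.04 = 146.96 → 147
  G: 216 + 0.12×(0−216) = 216 − 25.92 = 190.08 → 190
  B: 76 + 0.12×(0−76) = 76 − 9.12 = 66.88 → 67
  → #93BE43

#EEF8DD, #93BE43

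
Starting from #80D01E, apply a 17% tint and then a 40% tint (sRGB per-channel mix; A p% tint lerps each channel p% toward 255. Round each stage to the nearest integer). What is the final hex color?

#80D01E is rgb(128, 208, 30).
Per channel, c → c + 0.17(255 − c):
  R: 128 + 0.17×(255−128) = 128 + 21.59 = 149.59 → 150
  G: 208 + 0.17×(255−208) = 208 + 7.99 = 215.99 → 216
  B: 30 + 38.25 = 68.25 → 68
After the tint: rgb(150, 216, 68) = #96D844.
Per channel, c → c + 0.4(255 − c):
  R: 150 + 42 = 192 → 192
  G: 216 + 15.6 = 231.6 → 232
  B: 68 + 0.4×(255−68) = 68 + 74.8 = 142.8 → 143
rgb(192, 232, 143) = #C0E88F.

#C0E88F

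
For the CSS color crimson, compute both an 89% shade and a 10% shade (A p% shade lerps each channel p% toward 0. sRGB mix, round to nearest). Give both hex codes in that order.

CSS crimson is rgb(220, 20, 60).
89% shade:
  R: 220 + 0.89×(0−220) = 220 − 195.8 = 24.2 → 24
  G: 20 − 17.8 = 2.2 → 2
  B: 60 + 0.89×(0−60) = 60 − 53.4 = 6.6 → 7
  → #180207
10% shade:
  R: 220 − 22 = 198 → 198
  G: 20 + 0.1×(0−20) = 20 − 2 = 18 → 18
  B: 60 + 0.1×(0−60) = 60 − 6 = 54 → 54
  → #c61236

#180207, #c61236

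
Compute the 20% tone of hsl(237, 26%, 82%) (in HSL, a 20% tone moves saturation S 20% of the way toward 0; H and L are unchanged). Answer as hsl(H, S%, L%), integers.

hsl(237, 21%, 82%)

S moves 20% from 26 toward 0: 26 − 5.2 = 20.8 → 21.
H and L are unchanged.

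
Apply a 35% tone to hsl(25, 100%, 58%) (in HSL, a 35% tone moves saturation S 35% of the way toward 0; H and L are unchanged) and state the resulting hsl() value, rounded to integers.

hsl(25, 65%, 58%)

S moves 35% from 100 toward 0: 100 − 35 = 65 → 65.
H and L are unchanged.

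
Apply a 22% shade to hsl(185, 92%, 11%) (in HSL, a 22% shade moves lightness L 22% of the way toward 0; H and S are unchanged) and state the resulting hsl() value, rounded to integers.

hsl(185, 92%, 9%)

L moves 22% from 11 toward 0: 11 − 2.42 = 8.58 → 9.
H and S are unchanged.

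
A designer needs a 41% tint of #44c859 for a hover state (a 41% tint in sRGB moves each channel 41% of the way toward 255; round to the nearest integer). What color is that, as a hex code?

#44c859 is rgb(68, 200, 89).
A 41% tint moves each channel 41% toward 255:
  R: 68 + 0.41×(255−68) = 68 + 76.67 = 144.67 → 145
  G: 200 + 0.41×(255−200) = 200 + 22.55 = 222.55 → 223
  B: 89 + 0.41×(255−89) = 89 + 68.06 = 157.06 → 157
rgb(145, 223, 157) = #91df9d.

#91df9d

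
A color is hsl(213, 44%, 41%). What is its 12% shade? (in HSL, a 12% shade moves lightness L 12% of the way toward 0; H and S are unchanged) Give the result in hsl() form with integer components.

L moves 12% from 41 toward 0: 41 − 4.92 = 36.08 → 36.
H and S are unchanged.

hsl(213, 44%, 36%)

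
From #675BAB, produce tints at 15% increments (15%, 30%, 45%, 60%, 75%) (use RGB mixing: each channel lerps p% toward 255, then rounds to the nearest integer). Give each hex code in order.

#7E74B8, #958CC4, #ABA5D1, #C2BDDD, #D9D6EA

#675BAB is rgb(103, 91, 171).
15%: (103 + 22.8 = 125.8→126, 91 + 24.6 = 115.6→116, 171 + 12.6 = 183.6→184) → #7E74B8
30%: (103 + 45.6 = 148.6→149, 91 + 49.2 = 140.2→140, 171 + 25.2 = 196.2→196) → #958CC4
45%: (103 + 68.4 = 171.4→171, 91 + 73.8 = 164.8→165, 171 + 37.8 = 208.8→209) → #ABA5D1
60%: (103 + 91.2 = 194.2→194, 91 + 98.4 = 189.4→189, 171 + 50.4 = 221.4→221) → #C2BDDD
75%: (103 + 114 = 217→217, 91 + 123 = 214→214, 171 + 63 = 234→234) → #D9D6EA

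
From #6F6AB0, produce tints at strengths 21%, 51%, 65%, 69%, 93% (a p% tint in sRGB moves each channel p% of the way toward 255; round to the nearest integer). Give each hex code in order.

#8D89C1, #B8B6D8, #CDCBE3, #D2D1E7, #F5F5F9

#6F6AB0 is rgb(111, 106, 176).
21%: (111 + 30.24 = 141.24→141, 106 + 31.29 = 137.29→137, 176 + 16.59 = 192.59→193) → #8D89C1
51%: (111 + 73.44 = 184.44→184, 106 + 75.99 = 181.99→182, 176 + 40.29 = 216.29→216) → #B8B6D8
65%: (111 + 93.6 = 204.6→205, 106 + 96.85 = 202.85→203, 176 + 51.35 = 227.35→227) → #CDCBE3
69%: (111 + 99.36 = 210.36→210, 106 + 102.81 = 208.81→209, 176 + 54.51 = 230.51→231) → #D2D1E7
93%: (111 + 133.92 = 244.92→245, 106 + 138.57 = 244.57→245, 176 + 73.47 = 249.47→249) → #F5F5F9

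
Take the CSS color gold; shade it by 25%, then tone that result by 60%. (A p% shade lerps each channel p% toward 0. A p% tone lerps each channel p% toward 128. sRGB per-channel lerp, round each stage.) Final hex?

#998d4d

CSS gold is rgb(255, 215, 0).
Lerp each channel 25% toward 0:
  R: 255 + 0.25×(0−255) = 255 − 63.75 = 191.25 → 191
  G: 215 + 0.25×(0−215) = 215 − 53.75 = 161.25 → 161
  B: 0 + 0.25×(0−0) = 0 + 0 = 0 → 0
After the shade: rgb(191, 161, 0) = #bfa100.
Lerp each channel 60% toward 128:
  R: 191 + 0.6×(128−191) = 191 − 37.8 = 153.2 → 153
  G: 161 − 19.8 = 141.2 → 141
  B: 0 + 76.8 = 76.8 → 77
rgb(153, 141, 77) = #998d4d.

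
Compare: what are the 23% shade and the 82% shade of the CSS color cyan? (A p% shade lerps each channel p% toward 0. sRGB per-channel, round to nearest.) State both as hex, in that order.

CSS cyan is rgb(0, 255, 255).
23% shade:
  R: 0 + 0 = 0 → 0
  G: 255 + 0.23×(0−255) = 255 − 58.65 = 196.35 → 196
  B: 255 + 0.23×(0−255) = 255 − 58.65 = 196.35 → 196
  → #00C4C4
82% shade:
  R: 0 + 0.82×(0−0) = 0 + 0 = 0 → 0
  G: 255 + 0.82×(0−255) = 255 − 209.1 = 45.9 → 46
  B: 255 + 0.82×(0−255) = 255 − 209.1 = 45.9 → 46
  → #002E2E

#00C4C4, #002E2E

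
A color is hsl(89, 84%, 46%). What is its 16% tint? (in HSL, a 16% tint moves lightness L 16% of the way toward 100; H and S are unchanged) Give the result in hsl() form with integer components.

hsl(89, 84%, 55%)

L moves 16% from 46 toward 100: 46 + 8.64 = 54.64 → 55.
H and S are unchanged.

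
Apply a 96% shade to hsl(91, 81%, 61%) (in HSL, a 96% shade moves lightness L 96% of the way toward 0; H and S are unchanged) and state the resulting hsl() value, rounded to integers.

L moves 96% from 61 toward 0: 61 − 58.56 = 2.44 → 2.
H and S are unchanged.

hsl(91, 81%, 2%)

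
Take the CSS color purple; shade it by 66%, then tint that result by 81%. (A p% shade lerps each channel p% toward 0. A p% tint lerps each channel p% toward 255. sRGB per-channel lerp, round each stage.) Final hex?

CSS purple is rgb(128, 0, 128).
Lerp each channel 66% toward 0:
  R: 128 − 84.48 = 43.52 → 44
  G: 0 + 0 = 0 → 0
  B: 128 − 84.48 = 43.52 → 44
After the shade: rgb(44, 0, 44) = #2c002c.
Lerp each channel 81% toward 255:
  R: 44 + 170.91 = 214.91 → 215
  G: 0 + 0.81×(255−0) = 0 + 206.55 = 206.55 → 207
  B: 44 + 170.91 = 214.91 → 215
rgb(215, 207, 215) = #d7cfd7.

#d7cfd7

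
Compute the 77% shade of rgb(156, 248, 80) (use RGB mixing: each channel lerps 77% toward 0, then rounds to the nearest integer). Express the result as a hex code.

#243912

A 77% shade moves each channel 77% toward 0:
  R: 156 + 0.77×(0−156) = 156 − 120.12 = 35.88 → 36
  G: 248 + 0.77×(0−248) = 248 − 190.96 = 57.04 → 57
  B: 80 + 0.77×(0−80) = 80 − 61.6 = 18.4 → 18
rgb(36, 57, 18) = #243912.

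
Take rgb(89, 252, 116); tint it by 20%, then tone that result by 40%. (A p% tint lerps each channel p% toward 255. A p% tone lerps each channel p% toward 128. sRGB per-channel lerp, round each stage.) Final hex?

#7ccb8a

A 20% tint moves each channel 20% toward 255:
  R: 89 + 0.2×(255−89) = 89 + 33.2 = 122.2 → 122
  G: 252 + 0.6 = 252.6 → 253
  B: 116 + 0.2×(255−116) = 116 + 27.8 = 143.8 → 144
After the tint: rgb(122, 253, 144) = #7afd90.
A 40% tone moves each channel 40% toward 128:
  R: 122 + 0.4×(128−122) = 122 + 2.4 = 124.4 → 124
  G: 253 − 50 = 203 → 203
  B: 144 − 6.4 = 137.6 → 138
rgb(124, 203, 138) = #7ccb8a.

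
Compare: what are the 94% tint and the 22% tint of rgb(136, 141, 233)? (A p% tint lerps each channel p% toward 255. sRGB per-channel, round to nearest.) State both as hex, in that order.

#f8f8fe, #a2a6ee

94% tint:
  R: 136 + 0.94×(255−136) = 136 + 111.86 = 247.86 → 248
  G: 141 + 0.94×(255−141) = 141 + 107.16 = 248.16 → 248
  B: 233 + 0.94×(255−233) = 233 + 20.68 = 253.68 → 254
  → #f8f8fe
22% tint:
  R: 136 + 26.18 = 162.18 → 162
  G: 141 + 25.08 = 166.08 → 166
  B: 233 + 4.84 = 237.84 → 238
  → #a2a6ee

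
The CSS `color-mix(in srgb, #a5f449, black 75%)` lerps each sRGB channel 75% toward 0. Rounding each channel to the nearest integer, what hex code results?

#293d12

#a5f449 is rgb(165, 244, 73).
Lerp each channel 75% toward 0:
  R: 165 + 0.75×(0−165) = 165 − 123.75 = 41.25 → 41
  G: 244 − 183 = 61 → 61
  B: 73 − 54.75 = 18.25 → 18
rgb(41, 61, 18) = #293d12.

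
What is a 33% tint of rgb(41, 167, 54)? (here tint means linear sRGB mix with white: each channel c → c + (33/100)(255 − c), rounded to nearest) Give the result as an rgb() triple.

A 33% tint moves each channel 33% toward 255:
  R: 41 + 70.62 = 111.62 → 112
  G: 167 + 0.33×(255−167) = 167 + 29.04 = 196.04 → 196
  B: 54 + 0.33×(255−54) = 54 + 66.33 = 120.33 → 120

rgb(112, 196, 120)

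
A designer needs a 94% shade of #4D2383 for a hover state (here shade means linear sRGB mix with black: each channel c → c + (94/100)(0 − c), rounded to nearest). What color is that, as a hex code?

#050208

#4D2383 is rgb(77, 35, 131).
Lerp each channel 94% toward 0:
  R: 77 + 0.94×(0−77) = 77 − 72.38 = 4.62 → 5
  G: 35 − 32.9 = 2.1 → 2
  B: 131 − 123.14 = 7.86 → 8
rgb(5, 2, 8) = #050208.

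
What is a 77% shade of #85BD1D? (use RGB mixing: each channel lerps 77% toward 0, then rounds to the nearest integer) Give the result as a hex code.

#1F2B07

#85BD1D is rgb(133, 189, 29).
Per channel, c → c + 0.77(0 − c):
  R: 133 − 102.41 = 30.59 → 31
  G: 189 + 0.77×(0−189) = 189 − 145.53 = 43.47 → 43
  B: 29 + 0.77×(0−29) = 29 − 22.33 = 6.67 → 7
rgb(31, 43, 7) = #1F2B07.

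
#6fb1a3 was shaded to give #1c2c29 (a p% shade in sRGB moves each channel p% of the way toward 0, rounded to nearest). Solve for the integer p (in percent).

75%

#6fb1a3 is rgb(111, 177, 163); #1c2c29 is rgb(28, 44, 41).
On the G channel (widest range): 44 ≈ 177 + (p/100)(0 − 177), so p ≈ 100×(44 − 177)/(0 − 177) = -13300/-177 = 75.14.
p = 75 reproduces all three channels after rounding.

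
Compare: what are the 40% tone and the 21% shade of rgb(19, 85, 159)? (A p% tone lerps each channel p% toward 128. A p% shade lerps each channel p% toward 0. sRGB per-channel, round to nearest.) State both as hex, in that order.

#3F6693, #0F437E

40% tone:
  R: 19 + 43.6 = 62.6 → 63
  G: 85 + 0.4×(128−85) = 85 + 17.2 = 102.2 → 102
  B: 159 − 12.4 = 146.6 → 147
  → #3F6693
21% shade:
  R: 19 + 0.21×(0−19) = 19 − 3.99 = 15.01 → 15
  G: 85 − 17.85 = 67.15 → 67
  B: 159 + 0.21×(0−159) = 159 − 33.39 = 125.61 → 126
  → #0F437E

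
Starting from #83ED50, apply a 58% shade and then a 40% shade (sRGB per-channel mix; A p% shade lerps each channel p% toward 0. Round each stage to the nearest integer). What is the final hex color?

#213C14

#83ED50 is rgb(131, 237, 80).
Per channel, c → c + 0.58(0 − c):
  R: 131 + 0.58×(0−131) = 131 − 75.98 = 55.02 → 55
  G: 237 − 137.46 = 99.54 → 100
  B: 80 + 0.58×(0−80) = 80 − 46.4 = 33.6 → 34
After the shade: rgb(55, 100, 34) = #376422.
A 40% shade moves each channel 40% toward 0:
  R: 55 + 0.4×(0−55) = 55 − 22 = 33 → 33
  G: 100 + 0.4×(0−100) = 100 − 40 = 60 → 60
  B: 34 + 0.4×(0−34) = 34 − 13.6 = 20.4 → 20
rgb(33, 60, 20) = #213C14.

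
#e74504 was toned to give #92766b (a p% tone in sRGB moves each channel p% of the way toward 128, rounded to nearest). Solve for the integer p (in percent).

#e74504 is rgb(231, 69, 4); #92766b is rgb(146, 118, 107).
On the B channel (widest range): 107 ≈ 4 + (p/100)(128 − 4), so p ≈ 100×(107 − 4)/(128 − 4) = 10300/124 = 83.06.
p = 83 reproduces all three channels after rounding.

83%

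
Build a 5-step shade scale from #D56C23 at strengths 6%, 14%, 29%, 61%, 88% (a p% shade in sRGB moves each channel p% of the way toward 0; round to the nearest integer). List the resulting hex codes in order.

#D56C23 is rgb(213, 108, 35).
6%: (213 − 12.78 = 200.22→200, 108 − 6.48 = 101.52→102, 35 − 2.1 = 32.9→33) → #C86621
14%: (213 − 29.82 = 183.18→183, 108 − 15.12 = 92.88→93, 35 − 4.9 = 30.1→30) → #B75D1E
29%: (213 − 61.77 = 151.23→151, 108 − 31.32 = 76.68→77, 35 − 10.15 = 24.85→25) → #974D19
61%: (213 − 129.93 = 83.07→83, 108 − 65.88 = 42.12→42, 35 − 21.35 = 13.65→14) → #532A0E
88%: (213 − 187.44 = 25.56→26, 108 − 95.04 = 12.96→13, 35 − 30.8 = 4.2→4) → #1A0D04

#C86621, #B75D1E, #974D19, #532A0E, #1A0D04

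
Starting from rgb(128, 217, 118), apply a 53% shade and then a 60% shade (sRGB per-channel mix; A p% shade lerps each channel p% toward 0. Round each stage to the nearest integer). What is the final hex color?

Per channel, c → c + 0.53(0 − c):
  R: 128 − 67.84 = 60.16 → 60
  G: 217 − 115.01 = 101.99 → 102
  B: 118 + 0.53×(0−118) = 118 − 62.54 = 55.46 → 55
After the shade: rgb(60, 102, 55) = #3C6637.
A 60% shade moves each channel 60% toward 0:
  R: 60 + 0.6×(0−60) = 60 − 36 = 24 → 24
  G: 102 − 61.2 = 40.8 → 41
  B: 55 + 0.6×(0−55) = 55 − 33 = 22 → 22
rgb(24, 41, 22) = #182916.

#182916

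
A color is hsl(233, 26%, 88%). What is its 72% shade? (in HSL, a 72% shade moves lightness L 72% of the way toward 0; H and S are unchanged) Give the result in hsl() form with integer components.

hsl(233, 26%, 25%)

L moves 72% from 88 toward 0: 88 − 63.36 = 24.64 → 25.
H and S are unchanged.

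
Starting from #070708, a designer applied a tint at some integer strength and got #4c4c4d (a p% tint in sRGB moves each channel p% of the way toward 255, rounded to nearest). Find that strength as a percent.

28%

#070708 is rgb(7, 7, 8); #4c4c4d is rgb(76, 76, 77).
On the R channel (widest range): 76 ≈ 7 + (p/100)(255 − 7), so p ≈ 100×(76 − 7)/(255 − 7) = 6900/248 = 27.82.
p = 28 reproduces all three channels after rounding.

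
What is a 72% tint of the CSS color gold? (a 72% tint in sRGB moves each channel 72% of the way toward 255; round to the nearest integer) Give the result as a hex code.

#FFF4B8

CSS gold is rgb(255, 215, 0).
Per channel, c → c + 0.72(255 − c):
  R: 255 + 0 = 255 → 255
  G: 215 + 0.72×(255−215) = 215 + 28.8 = 243.8 → 244
  B: 0 + 0.72×(255−0) = 0 + 183.6 = 183.6 → 184
rgb(255, 244, 184) = #FFF4B8.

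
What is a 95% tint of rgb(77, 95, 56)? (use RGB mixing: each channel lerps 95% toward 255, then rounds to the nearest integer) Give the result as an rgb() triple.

rgb(246, 247, 245)

A 95% tint moves each channel 95% toward 255:
  R: 77 + 0.95×(255−77) = 77 + 169.1 = 246.1 → 246
  G: 95 + 0.95×(255−95) = 95 + 152 = 247 → 247
  B: 56 + 189.05 = 245.05 → 245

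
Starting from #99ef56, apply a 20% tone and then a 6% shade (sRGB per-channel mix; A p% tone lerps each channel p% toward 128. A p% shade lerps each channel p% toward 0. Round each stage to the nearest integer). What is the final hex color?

#99ef56 is rgb(153, 239, 86).
Lerp each channel 20% toward 128:
  R: 153 + 0.2×(128−153) = 153 − 5 = 148 → 148
  G: 239 + 0.2×(128−239) = 239 − 22.2 = 216.8 → 217
  B: 86 + 0.2×(128−86) = 86 + 8.4 = 94.4 → 94
After the tone: rgb(148, 217, 94) = #94d95e.
A 6% shade moves each channel 6% toward 0:
  R: 148 − 8.88 = 139.12 → 139
  G: 217 − 13.02 = 203.98 → 204
  B: 94 + 0.06×(0−94) = 94 − 5.64 = 88.36 → 88
rgb(139, 204, 88) = #8bcc58.

#8bcc58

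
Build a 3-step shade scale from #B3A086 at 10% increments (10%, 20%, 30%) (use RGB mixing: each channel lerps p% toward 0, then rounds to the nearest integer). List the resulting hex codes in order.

#B3A086 is rgb(179, 160, 134).
10%: (179 − 17.9 = 161.1→161, 160 − 16 = 144→144, 134 − 13.4 = 120.6→121) → #A19079
20%: (179 − 35.8 = 143.2→143, 160 − 32 = 128→128, 134 − 26.8 = 107.2→107) → #8F806B
30%: (179 − 53.7 = 125.3→125, 160 − 48 = 112→112, 134 − 40.2 = 93.8→94) → #7D705E

#A19079, #8F806B, #7D705E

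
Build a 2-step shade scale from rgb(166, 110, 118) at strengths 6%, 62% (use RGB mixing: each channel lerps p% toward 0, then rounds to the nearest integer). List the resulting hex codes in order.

#9C676F, #3F2A2D

6%: (166 − 9.96 = 156.04→156, 110 − 6.6 = 103.4→103, 118 − 7.08 = 110.92→111) → #9C676F
62%: (166 − 102.92 = 63.08→63, 110 − 68.2 = 41.8→42, 118 − 73.16 = 44.84→45) → #3F2A2D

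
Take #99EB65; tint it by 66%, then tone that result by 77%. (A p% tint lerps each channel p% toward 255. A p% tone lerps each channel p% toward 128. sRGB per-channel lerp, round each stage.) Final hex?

#99EB65 is rgb(153, 235, 101).
Lerp each channel 66% toward 255:
  R: 153 + 67.32 = 220.32 → 220
  G: 235 + 13.2 = 248.2 → 248
  B: 101 + 0.66×(255−101) = 101 + 101.64 = 202.64 → 203
After the tint: rgb(220, 248, 203) = #DCF8CB.
Per channel, c → c + 0.77(128 − c):
  R: 220 + 0.77×(128−220) = 220 − 70.84 = 149.16 → 149
  G: 248 − 92.4 = 155.6 → 156
  B: 203 − 57.75 = 145.25 → 145
rgb(149, 156, 145) = #959C91.

#959C91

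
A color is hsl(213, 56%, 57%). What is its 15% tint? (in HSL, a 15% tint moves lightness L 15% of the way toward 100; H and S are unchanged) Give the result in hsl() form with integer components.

hsl(213, 56%, 63%)

L moves 15% from 57 toward 100: 57 + 6.45 = 63.45 → 63.
H and S are unchanged.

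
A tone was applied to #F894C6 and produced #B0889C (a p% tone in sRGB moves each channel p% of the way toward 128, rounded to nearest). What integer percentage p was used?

#F894C6 is rgb(248, 148, 198); #B0889C is rgb(176, 136, 156).
On the R channel (widest range): 176 ≈ 248 + (p/100)(128 − 248), so p ≈ 100×(176 − 248)/(128 − 248) = -7200/-120 = 60.00.
p = 60 reproduces all three channels after rounding.

60%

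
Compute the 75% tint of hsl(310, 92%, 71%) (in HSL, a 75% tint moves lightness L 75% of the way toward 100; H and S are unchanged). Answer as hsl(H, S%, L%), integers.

L moves 75% from 71 toward 100: 71 + 21.75 = 92.75 → 93.
H and S are unchanged.

hsl(310, 92%, 93%)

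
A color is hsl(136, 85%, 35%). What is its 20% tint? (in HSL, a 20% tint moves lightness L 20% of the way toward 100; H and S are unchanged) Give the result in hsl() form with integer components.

hsl(136, 85%, 48%)

L moves 20% from 35 toward 100: 35 + 13 = 48 → 48.
H and S are unchanged.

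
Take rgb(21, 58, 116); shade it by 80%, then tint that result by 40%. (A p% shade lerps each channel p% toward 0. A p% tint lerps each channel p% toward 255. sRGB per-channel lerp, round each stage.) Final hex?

Lerp each channel 80% toward 0:
  R: 21 + 0.8×(0−21) = 21 − 16.8 = 4.2 → 4
  G: 58 + 0.8×(0−58) = 58 − 46.4 = 11.6 → 12
  B: 116 − 92.8 = 23.2 → 23
After the shade: rgb(4, 12, 23) = #040C17.
Per channel, c → c + 0.4(255 − c):
  R: 4 + 0.4×(255−4) = 4 + 100.4 = 104.4 → 104
  G: 12 + 97.2 = 109.2 → 109
  B: 23 + 0.4×(255−23) = 23 + 92.8 = 115.8 → 116
rgb(104, 109, 116) = #686D74.

#686D74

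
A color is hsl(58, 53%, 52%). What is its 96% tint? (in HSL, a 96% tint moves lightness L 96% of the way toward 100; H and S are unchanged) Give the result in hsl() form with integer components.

L moves 96% from 52 toward 100: 52 + 46.08 = 98.08 → 98.
H and S are unchanged.

hsl(58, 53%, 98%)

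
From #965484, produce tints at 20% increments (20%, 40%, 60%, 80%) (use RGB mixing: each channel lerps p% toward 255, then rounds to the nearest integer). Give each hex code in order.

#965484 is rgb(150, 84, 132).
20%: (150 + 21 = 171→171, 84 + 34.2 = 118.2→118, 132 + 24.6 = 156.6→157) → #ab769d
40%: (150 + 42 = 192→192, 84 + 68.4 = 152.4→152, 132 + 49.2 = 181.2→181) → #c098b5
60%: (150 + 63 = 213→213, 84 + 102.6 = 186.6→187, 132 + 73.8 = 205.8→206) → #d5bbce
80%: (150 + 84 = 234→234, 84 + 136.8 = 220.8→221, 132 + 98.4 = 230.4→230) → #eadde6

#ab769d, #c098b5, #d5bbce, #eadde6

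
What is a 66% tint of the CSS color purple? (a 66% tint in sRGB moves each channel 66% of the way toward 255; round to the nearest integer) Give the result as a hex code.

CSS purple is rgb(128, 0, 128).
Per channel, c → c + 0.66(255 − c):
  R: 128 + 0.66×(255−128) = 128 + 83.82 = 211.82 → 212
  G: 0 + 0.66×(255−0) = 0 + 168.3 = 168.3 → 168
  B: 128 + 0.66×(255−128) = 128 + 83.82 = 211.82 → 212
rgb(212, 168, 212) = #D4A8D4.

#D4A8D4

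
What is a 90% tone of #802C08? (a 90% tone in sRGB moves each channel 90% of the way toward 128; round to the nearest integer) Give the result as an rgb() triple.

rgb(128, 120, 116)

#802C08 is rgb(128, 44, 8).
Per channel, c → c + 0.9(128 − c):
  R: 128 + 0.9×(128−128) = 128 + 0 = 128 → 128
  G: 44 + 0.9×(128−44) = 44 + 75.6 = 119.6 → 120
  B: 8 + 0.9×(128−8) = 8 + 108 = 116 → 116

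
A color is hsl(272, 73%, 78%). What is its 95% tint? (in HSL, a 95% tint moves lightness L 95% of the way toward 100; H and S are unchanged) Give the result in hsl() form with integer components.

L moves 95% from 78 toward 100: 78 + 20.9 = 98.9 → 99.
H and S are unchanged.

hsl(272, 73%, 99%)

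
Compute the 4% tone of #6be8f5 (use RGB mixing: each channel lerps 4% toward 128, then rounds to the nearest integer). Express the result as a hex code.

#6ce4f0

#6be8f5 is rgb(107, 232, 245).
Per channel, c → c + 0.04(128 − c):
  R: 107 + 0.04×(128−107) = 107 + 0.84 = 107.84 → 108
  G: 232 + 0.04×(128−232) = 232 − 4.16 = 227.84 → 228
  B: 245 − 4.68 = 240.32 → 240
rgb(108, 228, 240) = #6ce4f0.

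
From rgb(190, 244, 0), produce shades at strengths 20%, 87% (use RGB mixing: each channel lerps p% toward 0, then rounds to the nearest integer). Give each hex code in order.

#98C300, #192000

20%: (190 − 38 = 152→152, 244 − 48.8 = 195.2→195, 0→0) → #98C300
87%: (190 − 165.3 = 24.7→25, 244 − 212.28 = 31.72→32, 0→0) → #192000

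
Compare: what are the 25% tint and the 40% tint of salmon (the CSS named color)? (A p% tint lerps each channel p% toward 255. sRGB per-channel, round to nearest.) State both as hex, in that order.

CSS salmon is rgb(250, 128, 114).
25% tint:
  R: 250 + 1.25 = 251.25 → 251
  G: 128 + 0.25×(255−128) = 128 + 31.75 = 159.75 → 160
  B: 114 + 0.25×(255−114) = 114 + 35.25 = 149.25 → 149
  → #FBA095
40% tint:
  R: 250 + 0.4×(255−250) = 250 + 2 = 252 → 252
  G: 128 + 50.8 = 178.8 → 179
  B: 114 + 56.4 = 170.4 → 170
  → #FCB3AA

#FBA095, #FCB3AA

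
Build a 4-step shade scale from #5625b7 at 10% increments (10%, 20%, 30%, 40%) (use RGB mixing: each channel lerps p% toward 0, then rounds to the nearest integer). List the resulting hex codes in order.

#5625b7 is rgb(86, 37, 183).
10%: (86 − 8.6 = 77.4→77, 37 − 3.7 = 33.3→33, 183 − 18.3 = 164.7→165) → #4d21a5
20%: (86 − 17.2 = 68.8→69, 37 − 7.4 = 29.6→30, 183 − 36.6 = 146.4→146) → #451e92
30%: (86 − 25.8 = 60.2→60, 37 − 11.1 = 25.9→26, 183 − 54.9 = 128.1→128) → #3c1a80
40%: (86 − 34.4 = 51.6→52, 37 − 14.8 = 22.2→22, 183 − 73.2 = 109.8→110) → #34166e

#4d21a5, #451e92, #3c1a80, #34166e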